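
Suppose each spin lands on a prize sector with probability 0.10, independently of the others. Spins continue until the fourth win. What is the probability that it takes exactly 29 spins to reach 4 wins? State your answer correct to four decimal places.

Y = trial on which the fourth success occurs; negative binomial, r=4, p=0.10.
P(Y=29) = C(28,3) · p^4 · (1−p)^25
= 3276 · 0.0001 · 0.07179 = 0.023518

0.0235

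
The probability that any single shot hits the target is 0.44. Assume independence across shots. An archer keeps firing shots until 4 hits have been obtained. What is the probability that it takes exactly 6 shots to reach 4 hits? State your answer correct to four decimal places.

Y = trial on which the fourth success occurs; negative binomial, r=4, p=0.44.
P(Y=6) = C(5,3) · p^4 · (1−p)^2
= 10 · 0.037481 · 0.3136 = 0.117540

0.1175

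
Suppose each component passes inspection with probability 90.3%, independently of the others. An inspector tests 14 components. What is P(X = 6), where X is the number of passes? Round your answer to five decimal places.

0.00001

X ~ Binomial(n=14, p=0.903).
P(X=6) = C(14,6) · p^6 · (1−p)^8
= 3003 · 0.54216 · 7.8374e-09 = 0.0000128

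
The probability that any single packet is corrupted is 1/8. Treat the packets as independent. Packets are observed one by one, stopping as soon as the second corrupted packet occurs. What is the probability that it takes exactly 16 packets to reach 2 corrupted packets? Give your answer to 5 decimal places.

Y = trial on which the second success occurs; negative binomial, r=2, p=0.125.
P(Y=16) = C(15,1) · p^2 · (1−p)^14
= 15 · 0.015625 · 0.15421 = 0.0361430

0.03614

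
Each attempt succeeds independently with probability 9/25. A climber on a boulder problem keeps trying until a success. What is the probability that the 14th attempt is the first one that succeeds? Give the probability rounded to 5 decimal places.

Geometric (trials to first success), p = 0.36.
P(Y = 14) = (1−p)^13 · p = 0.0030223 · 0.36 = 0.0010880

0.00109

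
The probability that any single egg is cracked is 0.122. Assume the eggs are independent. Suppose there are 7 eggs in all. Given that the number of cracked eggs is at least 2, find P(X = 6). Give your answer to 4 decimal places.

0.0001

X ~ Binomial(7, 0.122). Want P(X=6 | X≥2) = P(X=6) / P(X≥2).
P(X=6) = C(7,6)·0.122^6·0.878^1 = 0.000020
P(X≥2) = 1 − 0.402218 − 0.391224 = 0.206558
Ratio = 0.000020 / 0.206558 = 0.000098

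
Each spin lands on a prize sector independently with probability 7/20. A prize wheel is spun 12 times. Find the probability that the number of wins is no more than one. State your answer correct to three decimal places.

0.042

X ~ Binomial(12, 0.35); P(X ≤ 1) = Σ C(12,k) p^k (1−p)^(12−k) over k:
  k=0: C(12,0)·0.35^0·0.65^12 = 0.00569
  k=1: C(12,1)·0.35^1·0.65^11 = 0.03675
Total = 0.04244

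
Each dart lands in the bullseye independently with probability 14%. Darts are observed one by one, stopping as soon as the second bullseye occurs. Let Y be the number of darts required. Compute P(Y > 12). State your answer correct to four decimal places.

0.4834

Needing more than 12 darts ⇔ fewer than 2 successes in the first 12. With X ~ Binomial(12, 0.14), P(Y > 12) = P(X ≤ 1).
  k=0: C(12,0)·0.14^0·0.86^12 = 0.163675
  k=1: C(12,1)·0.14^1·0.86^11 = 0.319737
P(X ≤ 1) = 0.483411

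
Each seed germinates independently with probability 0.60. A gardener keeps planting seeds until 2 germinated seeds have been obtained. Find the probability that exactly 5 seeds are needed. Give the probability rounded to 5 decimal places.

0.09216

Y = trial on which the second success occurs; negative binomial, r=2, p=0.60.
P(Y=5) = C(4,1) · p^2 · (1−p)^3
= 4 · 0.36 · 0.064 = 0.0921600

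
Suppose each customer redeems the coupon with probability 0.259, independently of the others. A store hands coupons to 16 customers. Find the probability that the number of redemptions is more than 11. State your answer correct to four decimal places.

0.0001

X ~ Binomial(16, 0.259); P(X ≥ 12) = Σ C(16,k) p^k (1−p)^(16−k) over k:
  k=12: C(16,12)·0.259^12·0.741^4 = 0.000050
  k=13: C(16,13)·0.259^13·0.741^3 = 0.000005
  k=14: C(16,14)·0.259^14·0.741^2 = 0.000000
  k=15: C(16,15)·0.259^15·0.741^1 = 0.000000
  k=16: C(16,16)·0.259^16·0.741^0 = 0.000000
Total = 0.000056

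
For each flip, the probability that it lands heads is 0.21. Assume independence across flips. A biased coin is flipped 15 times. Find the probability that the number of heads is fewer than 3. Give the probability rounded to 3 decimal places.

0.361

X ~ Binomial(15, 0.21); P(X ≤ 2) = Σ C(15,k) p^k (1−p)^(15−k) over k:
  k=0: C(15,0)·0.21^0·0.79^15 = 0.02913
  k=1: C(15,1)·0.21^1·0.79^14 = 0.11617
  k=2: C(15,2)·0.21^2·0.79^13 = 0.21616
Total = 0.36147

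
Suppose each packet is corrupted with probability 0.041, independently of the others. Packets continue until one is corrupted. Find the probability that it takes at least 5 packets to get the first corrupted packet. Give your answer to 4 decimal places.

0.8458

Y = number of packets to the first success; geometric, p = 0.041.
P(Y > 4) = P(first 4 all fail) = (1−p)^4 = 0.845813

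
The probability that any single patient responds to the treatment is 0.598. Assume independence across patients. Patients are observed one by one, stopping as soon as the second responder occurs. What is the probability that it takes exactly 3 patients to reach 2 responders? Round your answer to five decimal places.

Y = trial on which the second success occurs; negative binomial, r=2, p=0.598.
P(Y=3) = C(2,1) · p^2 · (1−p)^1
= 2 · 0.3576 · 0.402 = 0.2875136

0.28751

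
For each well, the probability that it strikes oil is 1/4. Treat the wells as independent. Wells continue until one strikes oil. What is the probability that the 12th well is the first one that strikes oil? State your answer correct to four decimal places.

0.0106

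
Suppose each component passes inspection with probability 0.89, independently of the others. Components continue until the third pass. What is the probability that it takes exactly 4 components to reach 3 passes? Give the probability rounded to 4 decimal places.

Y = trial on which the third success occurs; negative binomial, r=3, p=0.89.
P(Y=4) = C(3,2) · p^3 · (1−p)^1
= 3 · 0.70497 · 0.11 = 0.232640

0.2326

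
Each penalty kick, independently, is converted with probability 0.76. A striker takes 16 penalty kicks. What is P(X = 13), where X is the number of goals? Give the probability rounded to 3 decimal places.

0.218

X ~ Binomial(n=16, p=0.76).
P(X=13) = C(16,13) · p^13 · (1−p)^3
= 560 · 0.028221 · 0.013824 = 0.21847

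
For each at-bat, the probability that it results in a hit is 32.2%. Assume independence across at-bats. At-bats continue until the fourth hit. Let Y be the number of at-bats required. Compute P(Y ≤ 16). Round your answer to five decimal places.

0.80929

Finishing within 16 at-bats ⇔ at least 4 successes in the first 16. With X ~ Binomial(16, 0.322), P(Y ≤ 16) = 1 − P(X ≤ 3).
  k=0: C(16,0)·0.322^0·0.678^16 = 0.0019938
  k=1: C(16,1)·0.322^1·0.678^15 = 0.0151503
  k=2: C(16,2)·0.322^2·0.678^14 = 0.0539646
  k=3: C(16,3)·0.322^3·0.678^13 = 0.1196029
1 − 0.1907115 = 0.8092885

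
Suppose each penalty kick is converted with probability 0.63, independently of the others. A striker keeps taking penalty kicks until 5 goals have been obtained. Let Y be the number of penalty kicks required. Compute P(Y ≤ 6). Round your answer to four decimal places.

0.2828

Finishing within 6 penalty kicks ⇔ at least 5 successes in the first 6. With X ~ Binomial(6, 0.63), P(Y ≤ 6) = 1 − P(X ≤ 4).
  k=0: C(6,0)·0.63^0·0.37^6 = 0.002566
  k=1: C(6,1)·0.63^1·0.37^5 = 0.026212
  k=2: C(6,2)·0.63^2·0.37^4 = 0.111578
  k=3: C(6,3)·0.63^3·0.37^3 = 0.253313
  k=4: C(6,4)·0.63^4·0.37^2 = 0.323487
1 − 0.717156 = 0.282844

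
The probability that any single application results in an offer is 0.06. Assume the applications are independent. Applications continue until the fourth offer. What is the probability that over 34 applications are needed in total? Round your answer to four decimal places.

0.8554

Needing more than 34 applications ⇔ fewer than 4 successes in the first 34. With X ~ Binomial(34, 0.06), P(Y > 34) = P(X ≤ 3).
  k=0: C(34,0)·0.06^0·0.94^34 = 0.121996
  k=1: C(34,1)·0.06^1·0.94^33 = 0.264758
  k=2: C(34,2)·0.06^2·0.94^32 = 0.278841
  k=3: C(34,3)·0.06^3·0.94^31 = 0.189849
P(X ≤ 3) = 0.855445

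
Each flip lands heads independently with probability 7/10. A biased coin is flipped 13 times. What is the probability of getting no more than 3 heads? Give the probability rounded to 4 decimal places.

0.0007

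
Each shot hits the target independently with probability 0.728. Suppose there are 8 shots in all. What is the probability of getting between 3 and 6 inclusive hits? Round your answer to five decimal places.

X ~ Binomial(8, 0.728); P(3 ≤ X ≤ 6) = Σ C(8,k) p^k (1−p)^(8−k) over k:
  k=3: C(8,3)·0.728^3·0.272^5 = 0.0321682
  k=4: C(8,4)·0.728^4·0.272^4 = 0.1076215
  k=5: C(8,5)·0.728^5·0.272^3 = 0.2304367
  k=6: C(8,6)·0.728^6·0.272^2 = 0.3083785
Total = 0.6786049

0.67860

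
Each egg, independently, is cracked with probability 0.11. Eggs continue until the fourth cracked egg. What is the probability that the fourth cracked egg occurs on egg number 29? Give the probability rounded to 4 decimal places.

0.0260

Y = trial on which the fourth success occurs; negative binomial, r=4, p=0.11.
P(Y=29) = C(28,3) · p^4 · (1−p)^25
= 3276 · 0.00014641 · 0.054294 = 0.026041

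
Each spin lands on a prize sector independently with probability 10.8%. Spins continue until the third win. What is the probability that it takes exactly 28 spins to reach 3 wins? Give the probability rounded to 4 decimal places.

Y = trial on which the third success occurs; negative binomial, r=3, p=0.108.
P(Y=28) = C(27,2) · p^3 · (1−p)^25
= 351 · 0.0012597 · 0.057428 = 0.025392

0.0254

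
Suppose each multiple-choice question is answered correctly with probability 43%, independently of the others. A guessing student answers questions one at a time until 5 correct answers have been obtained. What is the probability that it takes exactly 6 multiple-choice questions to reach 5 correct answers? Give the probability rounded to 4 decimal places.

0.0419

Y = trial on which the fifth success occurs; negative binomial, r=5, p=0.43.
P(Y=6) = C(5,4) · p^5 · (1−p)^1
= 5 · 0.014701 · 0.57 = 0.041897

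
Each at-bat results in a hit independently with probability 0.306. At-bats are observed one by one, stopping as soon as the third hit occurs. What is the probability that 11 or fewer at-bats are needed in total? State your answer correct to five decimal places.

Finishing within 11 at-bats ⇔ at least 3 successes in the first 11. With X ~ Binomial(11, 0.306), P(Y ≤ 11) = 1 − P(X ≤ 2).
  k=0: C(11,0)·0.306^0·0.694^11 = 0.0179868
  k=1: C(11,1)·0.306^1·0.694^10 = 0.0872386
  k=2: C(11,2)·0.306^2·0.694^9 = 0.1923272
1 − 0.2975527 = 0.7024473

0.70245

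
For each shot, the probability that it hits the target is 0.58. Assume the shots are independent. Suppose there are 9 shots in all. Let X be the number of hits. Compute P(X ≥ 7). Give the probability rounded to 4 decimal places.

X ~ Binomial(9, 0.58); P(X ≥ 7) = Σ C(9,k) p^k (1−p)^(9−k) over k:
  k=7: C(9,7)·0.58^7·0.42^2 = 0.140216
  k=8: C(9,8)·0.58^8·0.42^1 = 0.048408
  k=9: C(9,9)·0.58^9·0.42^0 = 0.007428
Total = 0.196051

0.1961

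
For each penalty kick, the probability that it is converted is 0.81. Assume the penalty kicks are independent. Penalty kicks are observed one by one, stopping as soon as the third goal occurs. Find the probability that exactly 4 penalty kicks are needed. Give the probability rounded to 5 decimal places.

Y = trial on which the third success occurs; negative binomial, r=3, p=0.81.
P(Y=4) = C(3,2) · p^3 · (1−p)^1
= 3 · 0.53144 · 0.19 = 0.3029214

0.30292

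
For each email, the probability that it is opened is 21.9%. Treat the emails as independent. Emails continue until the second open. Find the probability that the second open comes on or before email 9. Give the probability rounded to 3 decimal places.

Finishing within 9 emails ⇔ at least 2 successes in the first 9. With X ~ Binomial(9, 0.219), P(Y ≤ 9) = 1 − P(X ≤ 1).
  k=0: C(9,0)·0.219^0·0.781^9 = 0.10811
  k=1: C(9,1)·0.219^1·0.781^8 = 0.27283
1 − 0.38094 = 0.61906

0.619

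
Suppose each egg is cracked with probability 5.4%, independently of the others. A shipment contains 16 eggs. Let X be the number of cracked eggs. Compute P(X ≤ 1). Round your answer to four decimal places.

0.7871

X ~ Binomial(16, 0.054); P(X ≤ 1) = Σ C(16,k) p^k (1−p)^(16−k) over k:
  k=0: C(16,0)·0.054^0·0.946^16 = 0.411394
  k=1: C(16,1)·0.054^1·0.946^15 = 0.375734
Total = 0.787128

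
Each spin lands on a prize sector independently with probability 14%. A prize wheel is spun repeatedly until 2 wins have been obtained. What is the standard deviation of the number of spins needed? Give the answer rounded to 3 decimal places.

9.368

Y = total spins until the second success; negative binomial with r=2, p=0.14.
SD(Y) = √[r(1−p)/p²] = √(87.75510) = 9.36777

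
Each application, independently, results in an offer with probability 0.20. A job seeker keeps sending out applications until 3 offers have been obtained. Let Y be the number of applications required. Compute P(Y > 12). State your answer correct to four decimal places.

0.5583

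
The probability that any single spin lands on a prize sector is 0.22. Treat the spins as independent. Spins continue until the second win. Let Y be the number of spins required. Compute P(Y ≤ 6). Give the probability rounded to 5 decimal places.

Finishing within 6 spins ⇔ at least 2 successes in the first 6. With X ~ Binomial(6, 0.22), P(Y ≤ 6) = 1 − P(X ≤ 1).
  k=0: C(6,0)·0.22^0·0.78^6 = 0.2251996
  k=1: C(6,1)·0.22^1·0.78^5 = 0.3811070
1 − 0.6063066 = 0.3936934

0.39369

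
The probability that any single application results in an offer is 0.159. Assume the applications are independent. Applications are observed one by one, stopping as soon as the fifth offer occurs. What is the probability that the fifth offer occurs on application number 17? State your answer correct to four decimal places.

0.0232

Y = trial on which the fifth success occurs; negative binomial, r=5, p=0.159.
P(Y=17) = C(16,4) · p^5 · (1−p)^12
= 1820 · 0.00010162 · 0.12518 = 0.023153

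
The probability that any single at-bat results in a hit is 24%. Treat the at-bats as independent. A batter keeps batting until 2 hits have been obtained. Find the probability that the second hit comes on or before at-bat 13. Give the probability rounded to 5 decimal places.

Finishing within 13 at-bats ⇔ at least 2 successes in the first 13. With X ~ Binomial(13, 0.24), P(Y ≤ 13) = 1 − P(X ≤ 1).
  k=0: C(13,0)·0.24^0·0.76^13 = 0.0282213
  k=1: C(13,1)·0.24^1·0.76^12 = 0.1158558
1 − 0.1440771 = 0.8559229

0.85592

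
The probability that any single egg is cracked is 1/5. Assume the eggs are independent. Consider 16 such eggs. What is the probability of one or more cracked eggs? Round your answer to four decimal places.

0.9719

P(at least one) = 1 − P(none) = 1 − (1 − 0.20)^16
= 1 − 0.028147 = 0.971853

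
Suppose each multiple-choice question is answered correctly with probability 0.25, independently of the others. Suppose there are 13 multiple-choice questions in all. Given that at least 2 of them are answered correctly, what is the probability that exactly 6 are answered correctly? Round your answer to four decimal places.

0.0640

X ~ Binomial(13, 0.25). Want P(X=6 | X≥2) = P(X=6) / P(X≥2).
P(X=6) = C(13,6)·0.25^6·0.75^7 = 0.055922
P(X≥2) = 1 − 0.023757 − 0.102948 = 0.873295
Ratio = 0.055922 / 0.873295 = 0.064036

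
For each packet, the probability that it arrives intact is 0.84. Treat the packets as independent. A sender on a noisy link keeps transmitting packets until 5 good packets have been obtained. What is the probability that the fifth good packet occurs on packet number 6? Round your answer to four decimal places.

Y = trial on which the fifth success occurs; negative binomial, r=5, p=0.84.
P(Y=6) = C(5,4) · p^5 · (1−p)^1
= 5 · 0.41821 · 0.16 = 0.334570

0.3346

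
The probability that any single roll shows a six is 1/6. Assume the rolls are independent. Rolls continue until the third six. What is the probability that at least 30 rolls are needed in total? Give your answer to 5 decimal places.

0.11647

Needing more than 29 rolls ⇔ fewer than 3 successes in the first 29. With X ~ Binomial(29, 0.166667), P(Y > 29) = P(X ≤ 2).
  k=0: C(29,0)·0.166667^0·0.833333^29 = 0.0050553
  k=1: C(29,1)·0.166667^1·0.833333^28 = 0.0293205
  k=2: C(29,2)·0.166667^2·0.833333^27 = 0.0820975
P(X ≤ 2) = 0.1164733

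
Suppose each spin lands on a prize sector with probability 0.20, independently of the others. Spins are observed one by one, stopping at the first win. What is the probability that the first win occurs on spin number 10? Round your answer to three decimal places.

Geometric (trials to first success), p = 0.20.
P(Y = 10) = (1−p)^9 · p = 0.13422 · 0.20 = 0.02684

0.027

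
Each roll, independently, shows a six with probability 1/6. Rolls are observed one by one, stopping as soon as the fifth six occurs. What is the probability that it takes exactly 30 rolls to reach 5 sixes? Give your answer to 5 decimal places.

0.03202

Y = trial on which the fifth success occurs; negative binomial, r=5, p=0.166667.
P(Y=30) = C(29,4) · p^5 · (1−p)^25
= 23751 · 0.0001286 · 0.010483 = 0.0320180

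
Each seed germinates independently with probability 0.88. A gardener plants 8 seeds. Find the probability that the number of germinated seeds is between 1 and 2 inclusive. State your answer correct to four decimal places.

0.0001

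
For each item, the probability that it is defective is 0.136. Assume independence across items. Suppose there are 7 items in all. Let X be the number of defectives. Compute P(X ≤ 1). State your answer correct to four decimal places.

X ~ Binomial(7, 0.136); P(X ≤ 1) = Σ C(7,k) p^k (1−p)^(7−k) over k:
  k=0: C(7,0)·0.136^0·0.864^7 = 0.359415
  k=1: C(7,1)·0.136^1·0.864^6 = 0.396022
Total = 0.755437

0.7554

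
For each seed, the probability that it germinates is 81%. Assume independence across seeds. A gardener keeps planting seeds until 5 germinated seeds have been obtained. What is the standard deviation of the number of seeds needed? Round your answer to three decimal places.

Y = total seeds until the fifth success; negative binomial with r=5, p=0.81.
SD(Y) = √[r(1−p)/p²] = √(1.44795) = 1.20331

1.203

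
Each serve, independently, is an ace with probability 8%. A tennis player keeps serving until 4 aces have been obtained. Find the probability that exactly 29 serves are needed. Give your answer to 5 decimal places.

0.01669

Y = trial on which the fourth success occurs; negative binomial, r=4, p=0.08.
P(Y=29) = C(28,3) · p^4 · (1−p)^25
= 3276 · 4.096e-05 · 0.12436 = 0.0166878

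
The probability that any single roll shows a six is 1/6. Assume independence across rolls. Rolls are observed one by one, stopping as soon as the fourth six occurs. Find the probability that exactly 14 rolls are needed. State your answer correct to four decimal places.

Y = trial on which the fourth success occurs; negative binomial, r=4, p=0.166667.
P(Y=14) = C(13,3) · p^4 · (1−p)^10
= 286 · 0.0007716 · 0.16151 = 0.035641

0.0356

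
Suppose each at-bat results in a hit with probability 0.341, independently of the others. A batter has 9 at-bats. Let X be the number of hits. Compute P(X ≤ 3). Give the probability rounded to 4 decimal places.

X ~ Binomial(9, 0.341); P(X ≤ 3) = Σ C(9,k) p^k (1−p)^(9−k) over k:
  k=0: C(9,0)·0.341^0·0.659^9 = 0.023441
  k=1: C(9,1)·0.341^1·0.659^8 = 0.109164
  k=2: C(9,2)·0.341^2·0.659^7 = 0.225948
  k=3: C(9,3)·0.341^3·0.659^6 = 0.272807
Total = 0.631360

0.6314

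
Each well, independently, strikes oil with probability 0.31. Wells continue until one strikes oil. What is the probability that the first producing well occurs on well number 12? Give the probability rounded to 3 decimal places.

Geometric (trials to first success), p = 0.31.
P(Y = 12) = (1−p)^11 · p = 0.016879 · 0.31 = 0.00523

0.005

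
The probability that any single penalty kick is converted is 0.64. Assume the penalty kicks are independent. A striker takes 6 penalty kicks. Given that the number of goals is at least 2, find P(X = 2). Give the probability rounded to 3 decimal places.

0.106

X ~ Binomial(6, 0.64). Want P(X=2 | X≥2) = P(X=2) / P(X≥2).
P(X=2) = C(6,2)·0.64^2·0.36^4 = 0.10320
P(X≥2) = 1 − 0.00218 − 0.02322 = 0.97460
Ratio = 0.10320 / 0.97460 = 0.10588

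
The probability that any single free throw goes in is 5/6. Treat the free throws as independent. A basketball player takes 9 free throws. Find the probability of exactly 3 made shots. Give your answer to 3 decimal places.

0.001

X ~ Binomial(n=9, p=0.833333).
P(X=3) = C(9,3) · p^3 · (1−p)^6
= 84 · 0.5787 · 2.1433e-05 = 0.00104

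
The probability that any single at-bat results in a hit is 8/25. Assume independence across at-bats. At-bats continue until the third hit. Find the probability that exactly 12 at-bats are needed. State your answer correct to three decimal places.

Y = trial on which the third success occurs; negative binomial, r=3, p=0.32.
P(Y=12) = C(11,2) · p^3 · (1−p)^9
= 55 · 0.032768 · 0.031087 = 0.05603

0.056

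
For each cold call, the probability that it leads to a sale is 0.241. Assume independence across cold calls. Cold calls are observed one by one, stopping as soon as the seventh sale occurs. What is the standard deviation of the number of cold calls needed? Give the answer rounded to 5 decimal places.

Y = total cold calls until the seventh success; negative binomial with r=7, p=0.241.
SD(Y) = √[r(1−p)/p²] = √(91.4756977) = 9.5642929

9.56429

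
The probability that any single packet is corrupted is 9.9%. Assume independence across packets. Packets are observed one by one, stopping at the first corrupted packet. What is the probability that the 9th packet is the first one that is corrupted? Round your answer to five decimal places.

Geometric (trials to first success), p = 0.099.
P(Y = 9) = (1−p)^8 · p = 0.43431 · 0.099 = 0.0429965

0.04300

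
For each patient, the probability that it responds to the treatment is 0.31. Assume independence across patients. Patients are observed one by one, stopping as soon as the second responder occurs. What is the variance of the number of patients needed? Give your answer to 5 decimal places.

Y = total patients until the second success; negative binomial with r=2, p=0.31.
Var(Y) = r(1−p)/p² = 2·0.69 / 0.31² = 14.3600416

14.36004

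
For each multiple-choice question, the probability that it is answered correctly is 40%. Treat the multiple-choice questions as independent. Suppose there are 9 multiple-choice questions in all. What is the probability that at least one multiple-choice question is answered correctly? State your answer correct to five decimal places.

P(at least one) = 1 − P(none) = 1 − (1 − 0.40)^9
= 1 − 0.0100777 = 0.9899223

0.98992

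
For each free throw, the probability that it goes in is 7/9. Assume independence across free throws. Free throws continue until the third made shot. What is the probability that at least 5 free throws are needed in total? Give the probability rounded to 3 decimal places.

0.216

Needing more than 4 free throws ⇔ fewer than 3 successes in the first 4. With X ~ Binomial(4, 0.777778), P(Y > 4) = P(X ≤ 2).
  k=0: C(4,0)·0.777778^0·0.222222^4 = 0.00244
  k=1: C(4,1)·0.777778^1·0.222222^3 = 0.03414
  k=2: C(4,2)·0.777778^2·0.222222^2 = 0.17924
P(X ≤ 2) = 0.21582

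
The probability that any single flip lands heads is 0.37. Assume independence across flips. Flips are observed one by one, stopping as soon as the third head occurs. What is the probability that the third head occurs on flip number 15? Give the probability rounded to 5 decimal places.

0.01802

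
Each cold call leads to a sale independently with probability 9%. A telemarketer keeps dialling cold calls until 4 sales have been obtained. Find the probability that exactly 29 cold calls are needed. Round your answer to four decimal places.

0.0203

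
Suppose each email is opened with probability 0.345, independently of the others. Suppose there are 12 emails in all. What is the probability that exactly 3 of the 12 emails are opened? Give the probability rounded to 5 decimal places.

X ~ Binomial(n=12, p=0.345).
P(X=3) = C(12,3) · p^3 · (1−p)^9
= 220 · 0.041064 · 0.022191 = 0.2004711

0.20047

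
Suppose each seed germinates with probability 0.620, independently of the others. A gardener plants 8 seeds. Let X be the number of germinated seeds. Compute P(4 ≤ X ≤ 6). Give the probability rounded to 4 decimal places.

X ~ Binomial(8, 0.62); P(4 ≤ X ≤ 6) = Σ C(8,k) p^k (1−p)^(8−k) over k:
  k=4: C(8,4)·0.62^4·0.38^4 = 0.215675
  k=5: C(8,5)·0.62^5·0.38^3 = 0.281512
  k=6: C(8,6)·0.62^6·0.38^2 = 0.229655
Total = 0.726842

0.7268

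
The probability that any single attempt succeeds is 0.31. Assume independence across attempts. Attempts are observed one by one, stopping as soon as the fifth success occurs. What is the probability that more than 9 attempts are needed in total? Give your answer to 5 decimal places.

0.88847

Needing more than 9 attempts ⇔ fewer than 5 successes in the first 9. With X ~ Binomial(9, 0.31), P(Y > 9) = P(X ≤ 4).
  k=0: C(9,0)·0.31^0·0.69^9 = 0.0354521
  k=1: C(9,1)·0.31^1·0.69^8 = 0.1433497
  k=2: C(9,2)·0.31^2·0.69^7 = 0.2576140
  k=3: C(9,3)·0.31^3·0.69^6 = 0.2700592
  k=4: C(9,4)·0.31^4·0.69^5 = 0.1819964
P(X ≤ 4) = 0.8884714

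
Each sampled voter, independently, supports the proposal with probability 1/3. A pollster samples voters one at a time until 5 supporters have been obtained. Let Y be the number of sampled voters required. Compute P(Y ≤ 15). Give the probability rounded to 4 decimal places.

0.5959

Finishing within 15 sampled voters ⇔ at least 5 successes in the first 15. With X ~ Binomial(15, 0.333333), P(Y ≤ 15) = 1 − P(X ≤ 4).
  k=0: C(15,0)·0.333333^0·0.666667^15 = 0.002284
  k=1: C(15,1)·0.333333^1·0.666667^14 = 0.017127
  k=2: C(15,2)·0.333333^2·0.666667^13 = 0.059946
  k=3: C(15,3)·0.333333^3·0.666667^12 = 0.129883
  k=4: C(15,4)·0.333333^4·0.666667^11 = 0.194825
1 − 0.404065 = 0.595935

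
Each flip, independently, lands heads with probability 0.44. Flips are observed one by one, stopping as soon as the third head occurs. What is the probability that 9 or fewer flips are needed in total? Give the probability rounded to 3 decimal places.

Finishing within 9 flips ⇔ at least 3 successes in the first 9. With X ~ Binomial(9, 0.44), P(Y ≤ 9) = 1 − P(X ≤ 2).
  k=0: C(9,0)·0.44^0·0.56^9 = 0.00542
  k=1: C(9,1)·0.44^1·0.56^8 = 0.03830
  k=2: C(9,2)·0.44^2·0.56^7 = 0.12037
1 − 0.16409 = 0.83591

0.836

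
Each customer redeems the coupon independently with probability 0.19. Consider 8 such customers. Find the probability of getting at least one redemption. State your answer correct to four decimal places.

P(at least one) = 1 − P(none) = 1 − (1 − 0.19)^8
= 1 − 0.185302 = 0.814698

0.8147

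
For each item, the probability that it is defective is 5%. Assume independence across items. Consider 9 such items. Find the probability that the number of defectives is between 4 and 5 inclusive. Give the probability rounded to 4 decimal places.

0.0006

X ~ Binomial(9, 0.05); P(4 ≤ X ≤ 5) = Σ C(9,k) p^k (1−p)^(9−k) over k:
  k=4: C(9,4)·0.05^4·0.95^5 = 0.000609
  k=5: C(9,5)·0.05^5·0.95^4 = 0.000032
Total = 0.000641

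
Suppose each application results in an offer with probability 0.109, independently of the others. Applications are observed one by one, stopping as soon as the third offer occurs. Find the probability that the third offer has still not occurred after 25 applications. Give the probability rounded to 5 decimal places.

0.47732

Needing more than 25 applications ⇔ fewer than 3 successes in the first 25. With X ~ Binomial(25, 0.109), P(Y > 25) = P(X ≤ 2).
  k=0: C(25,0)·0.109^0·0.891^25 = 0.0558396
  k=1: C(25,1)·0.109^1·0.891^24 = 0.1707778
  k=2: C(25,2)·0.109^2·0.891^23 = 0.2507041
P(X ≤ 2) = 0.4773215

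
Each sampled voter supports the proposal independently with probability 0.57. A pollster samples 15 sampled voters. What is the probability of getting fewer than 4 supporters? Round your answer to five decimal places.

X ~ Binomial(15, 0.57); P(X ≤ 3) = Σ C(15,k) p^k (1−p)^(15−k) over k:
  k=0: C(15,0)·0.57^0·0.43^15 = 0.0000032
  k=1: C(15,1)·0.57^1·0.43^14 = 0.0000632
  k=2: C(15,2)·0.57^2·0.43^13 = 0.0005862
  k=3: C(15,3)·0.57^3·0.43^12 = 0.0033671
Total = 0.0040196

0.00402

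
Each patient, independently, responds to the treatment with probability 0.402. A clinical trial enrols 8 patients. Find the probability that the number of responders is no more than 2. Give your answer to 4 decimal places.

X ~ Binomial(8, 0.402); P(X ≤ 2) = Σ C(8,k) p^k (1−p)^(8−k) over k:
  k=0: C(8,0)·0.402^0·0.598^8 = 0.016353
  k=1: C(8,1)·0.402^1·0.598^7 = 0.087948
  k=2: C(8,2)·0.402^2·0.598^6 = 0.206927
Total = 0.311228

0.3112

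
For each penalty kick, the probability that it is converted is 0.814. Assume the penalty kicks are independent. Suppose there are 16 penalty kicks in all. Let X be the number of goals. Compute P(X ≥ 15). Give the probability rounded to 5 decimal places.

X ~ Binomial(16, 0.814); P(X ≥ 15) = Σ C(16,k) p^k (1−p)^(16−k) over k:
  k=15: C(16,15)·0.814^15·0.186^1 = 0.1358310
  k=16: C(16,16)·0.814^16·0.186^0 = 0.0371527
Total = 0.1729837

0.17298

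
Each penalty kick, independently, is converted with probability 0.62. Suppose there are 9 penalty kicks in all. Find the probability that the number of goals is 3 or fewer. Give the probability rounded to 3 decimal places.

X ~ Binomial(9, 0.62); P(X ≤ 3) = Σ C(9,k) p^k (1−p)^(9−k) over k:
  k=0: C(9,0)·0.62^0·0.38^9 = 0.00017
  k=1: C(9,1)·0.62^1·0.38^8 = 0.00243
  k=2: C(9,2)·0.62^2·0.38^7 = 0.01583
  k=3: C(9,3)·0.62^3·0.38^6 = 0.06028
Total = 0.07870

0.079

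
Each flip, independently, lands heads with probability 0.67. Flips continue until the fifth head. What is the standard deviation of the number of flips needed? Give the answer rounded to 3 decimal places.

1.917

Y = total flips until the fifth success; negative binomial with r=5, p=0.67.
SD(Y) = √[r(1−p)/p²] = √(3.67565) = 1.91720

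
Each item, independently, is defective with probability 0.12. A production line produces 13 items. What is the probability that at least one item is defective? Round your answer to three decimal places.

P(at least one) = 1 − P(none) = 1 − (1 − 0.12)^13
= 1 − 0.18979 = 0.81021

0.810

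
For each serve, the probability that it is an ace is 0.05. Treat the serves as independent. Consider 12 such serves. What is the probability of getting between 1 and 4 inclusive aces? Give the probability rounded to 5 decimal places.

0.45946

X ~ Binomial(12, 0.05); P(1 ≤ X ≤ 4) = Σ C(12,k) p^k (1−p)^(12−k) over k:
  k=1: C(12,1)·0.05^1·0.95^11 = 0.3412801
  k=2: C(12,2)·0.05^2·0.95^10 = 0.0987916
  k=3: C(12,3)·0.05^3·0.95^9 = 0.0173319
  k=4: C(12,4)·0.05^4·0.95^8 = 0.0020525
Total = 0.4594560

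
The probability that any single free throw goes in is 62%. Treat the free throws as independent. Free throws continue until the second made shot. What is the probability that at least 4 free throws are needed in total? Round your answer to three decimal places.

0.323

Needing more than 3 free throws ⇔ fewer than 2 successes in the first 3. With X ~ Binomial(3, 0.62), P(Y > 3) = P(X ≤ 1).
  k=0: C(3,0)·0.62^0·0.38^3 = 0.05487
  k=1: C(3,1)·0.62^1·0.38^2 = 0.26858
P(X ≤ 1) = 0.32346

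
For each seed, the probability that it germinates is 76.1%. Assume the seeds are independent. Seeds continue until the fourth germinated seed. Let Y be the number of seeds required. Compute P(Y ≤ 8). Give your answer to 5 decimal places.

0.97745

Finishing within 8 seeds ⇔ at least 4 successes in the first 8. With X ~ Binomial(8, 0.761), P(Y ≤ 8) = 1 − P(X ≤ 3).
  k=0: C(8,0)·0.761^0·0.239^8 = 0.0000106
  k=1: C(8,1)·0.761^1·0.239^7 = 0.0002712
  k=2: C(8,2)·0.761^2·0.239^6 = 0.0030221
  k=3: C(8,3)·0.761^3·0.239^5 = 0.0192456
1 − 0.0225496 = 0.9774504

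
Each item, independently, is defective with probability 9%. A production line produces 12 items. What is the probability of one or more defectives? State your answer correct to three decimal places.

P(at least one) = 1 − P(none) = 1 − (1 − 0.09)^12
= 1 − 0.32248 = 0.67752

0.678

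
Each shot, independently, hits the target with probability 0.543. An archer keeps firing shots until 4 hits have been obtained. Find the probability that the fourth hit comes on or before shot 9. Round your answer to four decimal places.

0.8231

Finishing within 9 shots ⇔ at least 4 successes in the first 9. With X ~ Binomial(9, 0.543), P(Y ≤ 9) = 1 − P(X ≤ 3).
  k=0: C(9,0)·0.543^0·0.457^9 = 0.000869
  k=1: C(9,1)·0.543^1·0.457^8 = 0.009298
  k=2: C(9,2)·0.543^2·0.457^7 = 0.044189
  k=3: C(9,3)·0.543^3·0.457^6 = 0.122511
1 − 0.176867 = 0.823133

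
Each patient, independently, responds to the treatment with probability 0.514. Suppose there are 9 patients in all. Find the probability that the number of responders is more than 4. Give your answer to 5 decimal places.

X ~ Binomial(9, 0.514); P(X ≥ 5) = Σ C(9,k) p^k (1−p)^(9−k) over k:
  k=5: C(9,5)·0.514^5·0.486^4 = 0.2521919
  k=6: C(9,6)·0.514^6·0.486^3 = 0.1778144
  k=7: C(9,7)·0.514^7·0.486^2 = 0.0805966
  k=8: C(9,8)·0.514^8·0.486^1 = 0.0213100
  k=9: C(9,9)·0.514^9·0.486^0 = 0.0025042
Total = 0.5344171

0.53442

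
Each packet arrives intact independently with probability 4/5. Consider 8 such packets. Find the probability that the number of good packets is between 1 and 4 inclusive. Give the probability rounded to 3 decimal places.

0.056

X ~ Binomial(8, 0.80); P(1 ≤ X ≤ 4) = Σ C(8,k) p^k (1−p)^(8−k) over k:
  k=1: C(8,1)·0.80^1·0.20^7 = 0.00008
  k=2: C(8,2)·0.80^2·0.20^6 = 0.00115
  k=3: C(8,3)·0.80^3·0.20^5 = 0.00918
  k=4: C(8,4)·0.80^4·0.20^4 = 0.04588
Total = 0.05628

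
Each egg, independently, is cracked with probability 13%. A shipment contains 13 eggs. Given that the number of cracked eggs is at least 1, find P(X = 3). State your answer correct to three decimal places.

0.187

X ~ Binomial(13, 0.13). Want P(X=3 | X≥1) = P(X=3) / P(X≥1).
P(X=3) = C(13,3)·0.13^3·0.87^10 = 0.15609
P(X≥1) = 1 − 0.16359 = 0.83641
Ratio = 0.15609 / 0.83641 = 0.18662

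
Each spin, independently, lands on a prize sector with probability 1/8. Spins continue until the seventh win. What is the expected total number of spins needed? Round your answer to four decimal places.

56.0000

Y = total spins until the seventh success; negative binomial with r=7, p=0.125.
E[Y] = r / p = 7 / 0.125 = 56.000000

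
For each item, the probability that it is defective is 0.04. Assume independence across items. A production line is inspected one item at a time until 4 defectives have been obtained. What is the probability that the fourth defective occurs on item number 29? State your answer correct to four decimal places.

Y = trial on which the fourth success occurs; negative binomial, r=4, p=0.04.
P(Y=29) = C(28,3) · p^4 · (1−p)^25
= 3276 · 2.56e-06 · 0.3604 = 0.003022

0.0030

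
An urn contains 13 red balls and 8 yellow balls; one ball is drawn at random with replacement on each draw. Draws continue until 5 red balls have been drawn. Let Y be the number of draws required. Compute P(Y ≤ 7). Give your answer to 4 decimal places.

Finishing within 7 draws ⇔ at least 5 successes in the first 7. With X ~ Binomial(7, 0.619048), P(Y ≤ 7) = 1 − P(X ≤ 4).
  k=0: C(7,0)·0.619048^0·0.380952^7 = 0.001164
  k=1: C(7,1)·0.619048^1·0.380952^6 = 0.013245
  k=2: C(7,2)·0.619048^2·0.380952^5 = 0.064569
  k=3: C(7,3)·0.619048^3·0.380952^4 = 0.174873
  k=4: C(7,4)·0.619048^4·0.380952^3 = 0.284169
1 − 0.538020 = 0.461980

0.4620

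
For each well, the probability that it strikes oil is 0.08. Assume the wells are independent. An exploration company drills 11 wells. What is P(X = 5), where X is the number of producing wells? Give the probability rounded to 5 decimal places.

0.00092

X ~ Binomial(n=11, p=0.08).
P(X=5) = C(11,5) · p^5 · (1−p)^6
= 462 · 3.2768e-06 · 0.60636 = 0.0009179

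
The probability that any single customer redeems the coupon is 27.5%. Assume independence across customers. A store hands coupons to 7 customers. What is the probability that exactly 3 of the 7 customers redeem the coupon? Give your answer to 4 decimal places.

X ~ Binomial(n=7, p=0.275).
P(X=3) = C(7,3) · p^3 · (1−p)^4
= 35 · 0.020797 · 0.27628 = 0.201103

0.2011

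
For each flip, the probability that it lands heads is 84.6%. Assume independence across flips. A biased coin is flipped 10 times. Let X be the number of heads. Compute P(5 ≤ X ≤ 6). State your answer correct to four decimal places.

0.0528

X ~ Binomial(10, 0.846); P(5 ≤ X ≤ 6) = Σ C(10,k) p^k (1−p)^(10−k) over k:
  k=5: C(10,5)·0.846^5·0.154^5 = 0.009459
  k=6: C(10,6)·0.846^6·0.154^4 = 0.043304
Total = 0.052763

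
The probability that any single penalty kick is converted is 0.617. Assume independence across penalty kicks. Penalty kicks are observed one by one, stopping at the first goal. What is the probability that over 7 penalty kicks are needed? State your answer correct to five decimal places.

Y = number of penalty kicks to the first success; geometric, p = 0.617.
P(Y > 7) = P(first 7 all fail) = (1−p)^7 = 0.0012089

0.00121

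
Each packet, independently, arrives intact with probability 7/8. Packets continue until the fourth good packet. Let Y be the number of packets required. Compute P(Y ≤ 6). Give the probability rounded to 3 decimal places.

0.971

Finishing within 6 packets ⇔ at least 4 successes in the first 6. With X ~ Binomial(6, 0.875), P(Y ≤ 6) = 1 − P(X ≤ 3).
  k=0: C(6,0)·0.875^0·0.125^6 = 0.00000
  k=1: C(6,1)·0.875^1·0.125^5 = 0.00016
  k=2: C(6,2)·0.875^2·0.125^4 = 0.00280
  k=3: C(6,3)·0.875^3·0.125^3 = 0.02617
1 − 0.02914 = 0.97086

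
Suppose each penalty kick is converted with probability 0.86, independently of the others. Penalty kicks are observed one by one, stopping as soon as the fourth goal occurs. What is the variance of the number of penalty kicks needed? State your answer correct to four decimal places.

Y = total penalty kicks until the fourth success; negative binomial with r=4, p=0.86.
Var(Y) = r(1−p)/p² = 4·0.14 / 0.86² = 0.757166

0.7572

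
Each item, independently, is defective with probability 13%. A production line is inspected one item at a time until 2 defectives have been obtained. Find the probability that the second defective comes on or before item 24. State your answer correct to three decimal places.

0.838

Finishing within 24 items ⇔ at least 2 successes in the first 24. With X ~ Binomial(24, 0.13), P(Y ≤ 24) = 1 − P(X ≤ 1).
  k=0: C(24,0)·0.13^0·0.87^24 = 0.03536
  k=1: C(24,1)·0.13^1·0.87^23 = 0.12679
1 − 0.16215 = 0.83785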